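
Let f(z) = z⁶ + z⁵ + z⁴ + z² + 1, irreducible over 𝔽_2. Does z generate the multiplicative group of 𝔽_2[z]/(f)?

No

|GF(2^6)^×| = 2^6 − 1 = 63. Prime factorization: 63 = 3^2·7.
f is primitive ⇔ z has order 63 in GF(2)[z]/(f), i.e. z^(63/q) ≠ 1 for each prime q | 63.
z^(21) mod f = 1
z^(9) mod f = z³ + 1.
Since z^(21) = 1, the order of z divides 21 < 63; not primitive.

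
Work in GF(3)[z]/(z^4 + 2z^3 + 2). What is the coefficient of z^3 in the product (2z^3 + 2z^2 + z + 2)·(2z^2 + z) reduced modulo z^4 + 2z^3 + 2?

Multiply in GF(3)[z]: (2z^3 + 2z^2 + z + 2)·(2z^2 + z) = z^5 + z^3 + 2z^2 + 2z.
Reduce using z^4 ≡ z^3 + 1 (mod z^4 + 2z^3 + 2).
Reduced: 2z^3 + 2z^2 + 1.

2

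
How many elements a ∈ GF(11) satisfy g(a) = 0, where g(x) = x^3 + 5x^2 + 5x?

Evaluate at each of the 11 elements of GF(11):
g(0) = 0 → root; g(1) = 0 → root; g(2) = 5; g(3) = 10; g(4) = 10; g(5) = 0 → root; g(6) = 8; g(7) = 7; g(8) = 3; g(9) = 2; g(10) = 10.
Roots: {0, 1, 5}.

3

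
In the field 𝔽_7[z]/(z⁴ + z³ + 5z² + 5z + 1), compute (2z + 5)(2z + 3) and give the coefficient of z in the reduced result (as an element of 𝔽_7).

Multiply in 𝔽_7[z]: (2z + 5)·(2z + 3) = 4z² + 2z + 1.
Reduced: 4z² + 2z + 1.

2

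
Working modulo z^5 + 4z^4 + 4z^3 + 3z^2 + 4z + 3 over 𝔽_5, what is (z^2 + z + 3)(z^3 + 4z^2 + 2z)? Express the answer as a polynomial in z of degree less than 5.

z^4 + z^2 + 2z + 2

Multiply in 𝔽_5[z]: (z^2 + z + 3)·(z^3 + 4z^2 + 2z) = z^5 + 4z^3 + 4z^2 + z.
Reduce using z^5 ≡ z^4 + z^3 + 2z^2 + z + 2 (mod z^5 + 4z^4 + 4z^3 + 3z^2 + 4z + 3).
Reduced: z^4 + z^2 + 2z + 2.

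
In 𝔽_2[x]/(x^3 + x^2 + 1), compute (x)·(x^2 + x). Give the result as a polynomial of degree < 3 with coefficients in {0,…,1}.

1

Multiply in 𝔽_2[x]: (x)·(x^2 + x) = x^3 + x^2.
Reduce using x^3 ≡ x^2 + 1 (mod x^3 + x^2 + 1).
Reduced: 1.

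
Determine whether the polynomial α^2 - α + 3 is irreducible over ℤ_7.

Yes

Write f(α) = α^2 - α + 3.
Check for roots in ℤ_7: f(0) = 3; f(1) = 3; f(2) = 5; f(3) = 2; f(4) = 1; f(5) = 2; f(6) = 5.
No roots. A degree-2 polynomial over a field with no linear factor is irreducible.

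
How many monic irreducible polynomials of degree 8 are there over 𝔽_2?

30

Gauss's count: N_{2}(8) = (1/8) Σ_{d|8} μ(8/d)·2^d.
Divisors of 8: 1, 2, 4, 8; μ(8/d) for each: 0, 0, -1, 1.
Σ = − 2^4 + 2^8 = 240.
N = 240/8 = 30.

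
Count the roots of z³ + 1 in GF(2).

1

Write h(z) = z³ + 1.
Evaluate at each of the 2 elements of GF(2):
h(0) = 1; h(1) = 0 → root.
Roots: {1}.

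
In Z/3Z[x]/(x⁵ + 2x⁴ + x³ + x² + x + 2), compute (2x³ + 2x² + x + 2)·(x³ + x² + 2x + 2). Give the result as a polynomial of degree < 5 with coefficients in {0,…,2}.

2x^4 + 2x + 1

Multiply in Z/3Z[x]: (2x³ + 2x² + x + 2)·(x³ + x² + 2x + 2) = 2x⁶ + x⁵ + x⁴ + 2x³ + 2x² + 1.
Reduce using x⁵ ≡ x⁴ + 2x³ + 2x² + 2x + 1 (mod x⁵ + 2x⁴ + x³ + x² + x + 2).
Reduced: 2x⁴ + 2x + 1.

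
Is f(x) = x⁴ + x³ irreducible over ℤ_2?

Check for roots in ℤ_2: f(0) = 0 → root; f(1) = 0 → root.
f(0) = 0, so (x) divides f(x); f is reducible.

No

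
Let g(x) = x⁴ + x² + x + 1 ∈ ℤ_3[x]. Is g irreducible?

Yes

Check for roots in ℤ_3: g(0) = 1; g(1) = 1; g(2) = 2.
No roots, so no linear factors.
Monic irreducibles of degree 2 over GF(3): x² + 1, x² + x - 1, x² - x - 1.
None of them divide g (all give nonzero remainder).
No irreducible factor of degree ≤ 2 exists, so g is irreducible over GF(3).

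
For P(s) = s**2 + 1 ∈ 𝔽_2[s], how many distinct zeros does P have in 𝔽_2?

Evaluate at each of the 2 elements of 𝔽_2:
P(0) = 1; P(1) = 0 → root.
Roots: {1}.

1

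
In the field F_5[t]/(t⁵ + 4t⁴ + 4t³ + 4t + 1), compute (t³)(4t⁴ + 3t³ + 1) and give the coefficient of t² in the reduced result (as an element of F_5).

3

Multiply in F_5[t]: (t³)·(4t⁴ + 3t³ + 1) = 4t⁷ + 3t⁶ + t³.
Reduce using t⁵ ≡ t⁴ + t³ + t + 4 (mod t⁵ + 4t⁴ + 4t³ + 4t + 1).
Reduced: 3t⁴ + t³ + 3t² + 4t + 4.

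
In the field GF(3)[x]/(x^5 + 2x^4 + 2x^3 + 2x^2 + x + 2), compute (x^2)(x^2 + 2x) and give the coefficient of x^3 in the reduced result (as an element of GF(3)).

2

Multiply in GF(3)[x]: (x^2)·(x^2 + 2x) = x^4 + 2x^3.
Reduced: x^4 + 2x^3.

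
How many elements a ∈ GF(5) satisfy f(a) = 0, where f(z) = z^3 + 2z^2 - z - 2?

3

Evaluate at each of the 5 elements of GF(5):
f(0) = 3; f(1) = 0 → root; f(2) = 2; f(3) = 0 → root; f(4) = 0 → root.
Roots: {1, 3, 4}.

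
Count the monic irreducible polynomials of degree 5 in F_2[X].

x^(2^5) − x is the product of all monic irreducibles of degree dividing 5; Möbius inversion gives N = (1/5) Σ μ(5/d)·2^d.
Divisors of 5: 1, 5; μ(5/d) for each: -1, 1.
Σ = − 2^1 + 2^5 = 30.
N = 30/5 = 6.

6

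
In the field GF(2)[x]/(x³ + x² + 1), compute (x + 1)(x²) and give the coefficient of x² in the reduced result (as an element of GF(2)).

0

Multiply in GF(2)[x]: (x + 1)·(x²) = x³ + x².
Reduce using x³ ≡ x² + 1 (mod x³ + x² + 1).
Reduced: 1.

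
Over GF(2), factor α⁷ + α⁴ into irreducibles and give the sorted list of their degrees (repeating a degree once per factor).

1, 1, 1, 1, 1, 2

Write g(α) = α⁷ + α⁴.
Roots in GF(2): g(0) = 0 → root; g(1) = 0 → root.
Linear factors from roots: (α), (α + 1).
Complete factorization: g(α) = (α + 1)·(α)^4·(α² + α + 1).
Factor degrees with multiplicity: 1 + 1 + 1 + 1 + 1 + 2 = 7.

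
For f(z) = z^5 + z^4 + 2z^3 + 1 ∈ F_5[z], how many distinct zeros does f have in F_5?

2

Evaluate at each of the 5 elements of F_5:
f(0) = 1; f(1) = 0 → root; f(2) = 0 → root; f(3) = 4; f(4) = 4.
Roots: {1, 2}.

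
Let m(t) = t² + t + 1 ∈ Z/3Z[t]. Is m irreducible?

No

Check for roots in Z/3Z: m(0) = 1; m(1) = 0 → root; m(2) = 1.
m(1) = 0, so (t − 1) divides m(t); m is reducible.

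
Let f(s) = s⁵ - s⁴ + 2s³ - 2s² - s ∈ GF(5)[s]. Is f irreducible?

No

Check for roots in GF(5): f(0) = 0 → root; f(1) = 4; f(2) = 2; f(3) = 0 → root; f(4) = 0 → root.
f(0) = 0, so (s) divides f(s); f is reducible.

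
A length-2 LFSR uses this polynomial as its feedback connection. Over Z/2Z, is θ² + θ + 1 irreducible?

Write f(θ) = θ² + θ + 1.
Check for roots in Z/2Z: f(0) = 1; f(1) = 1.
No roots. A degree-2 polynomial over a field with no linear factor is irreducible.

Yes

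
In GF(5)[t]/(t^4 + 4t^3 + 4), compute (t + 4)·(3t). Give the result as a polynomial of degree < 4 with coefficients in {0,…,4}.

3t^2 + 2t

Multiply in GF(5)[t]: (t + 4)·(3t) = 3t^2 + 2t.
Reduced: 3t^2 + 2t.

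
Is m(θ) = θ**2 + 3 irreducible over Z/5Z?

Yes

Check for roots in Z/5Z: m(0) = 3; m(1) = 4; m(2) = 2; m(3) = 2; m(4) = 4.
No roots. A degree-2 polynomial over a field with no linear factor is irreducible.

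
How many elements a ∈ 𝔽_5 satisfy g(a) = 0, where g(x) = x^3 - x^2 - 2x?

Evaluate at each of the 5 elements of 𝔽_5:
g(0) = 0 → root; g(1) = 3; g(2) = 0 → root; g(3) = 2; g(4) = 0 → root.
Roots: {0, 2, 4}.

3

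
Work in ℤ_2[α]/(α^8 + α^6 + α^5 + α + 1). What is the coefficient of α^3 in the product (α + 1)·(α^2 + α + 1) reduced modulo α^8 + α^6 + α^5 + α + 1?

1

Multiply in ℤ_2[α]: (α + 1)·(α^2 + α + 1) = α^3 + 1.
Reduced: α^3 + 1.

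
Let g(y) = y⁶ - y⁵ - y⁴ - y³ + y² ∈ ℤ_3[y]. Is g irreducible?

Check for roots in ℤ_3: g(0) = 0 → root; g(1) = 2; g(2) = 0 → root.
g(0) = 0, so (y) divides g(y); g is reducible.

No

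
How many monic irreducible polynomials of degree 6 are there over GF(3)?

116

x^(3^6) − x is the product of all monic irreducibles of degree dividing 6; Möbius inversion gives N = (1/6) Σ μ(6/d)·3^d.
Divisors of 6: 1, 2, 3, 6; μ(6/d) for each: 1, -1, -1, 1.
Σ = 3^1 − 3^2 − 3^3 + 3^6 = 696.
N = 696/6 = 116.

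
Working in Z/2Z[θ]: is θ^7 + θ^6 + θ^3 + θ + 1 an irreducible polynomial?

Yes

Write g(θ) = θ^7 + θ^6 + θ^3 + θ + 1.
Check for roots in Z/2Z: g(0) = 1; g(1) = 1.
No roots, so no linear factors.
Monic irreducibles of degree 2 over GF(2): θ^2 + θ + 1.
None of them divide g (all give nonzero remainder).
Monic irreducibles of degree 3 over GF(2): θ^3 + θ + 1, θ^3 + θ^2 + 1.
None of them divide g (all give nonzero remainder).
No irreducible factor of degree ≤ 3 exists, so g is irreducible over GF(2).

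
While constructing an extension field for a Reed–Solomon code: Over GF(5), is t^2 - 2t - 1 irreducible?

Yes

Write h(t) = t^2 - 2t - 1.
Check for roots in GF(5): h(0) = 4; h(1) = 3; h(2) = 4; h(3) = 2; h(4) = 2.
No roots. A degree-2 polynomial over a field with no linear factor is irreducible.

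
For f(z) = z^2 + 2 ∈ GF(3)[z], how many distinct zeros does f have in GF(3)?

2

Evaluate at each of the 3 elements of GF(3):
f(0) = 2; f(1) = 0 → root; f(2) = 0 → root.
Roots: {1, 2}.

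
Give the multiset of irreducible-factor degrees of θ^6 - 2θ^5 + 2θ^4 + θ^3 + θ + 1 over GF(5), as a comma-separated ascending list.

2, 4

Write g(θ) = θ^6 - 2θ^5 + 2θ^4 + θ^3 + θ + 1.
Roots in GF(5): g(0) = 1; g(1) = 4; g(2) = 3; g(3) = 1; g(4) = 4.
Complete factorization: g(θ) = (θ^2 + θ + 1)·(θ^4 + 2θ^3 - θ^2 + 1).
Factor degrees with multiplicity: 2 + 4 = 6.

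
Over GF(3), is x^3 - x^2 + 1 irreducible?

Write P(x) = x^3 - x^2 + 1.
Check for roots in GF(3): P(0) = 1; P(1) = 1; P(2) = 2.
No roots. A degree-3 polynomial over a field with no linear factor is irreducible.

Yes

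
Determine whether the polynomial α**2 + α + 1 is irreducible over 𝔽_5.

Yes

Write m(α) = α**2 + α + 1.
Check for roots in 𝔽_5: m(0) = 1; m(1) = 3; m(2) = 2; m(3) = 3; m(4) = 1.
No roots. A degree-2 polynomial over a field with no linear factor is irreducible.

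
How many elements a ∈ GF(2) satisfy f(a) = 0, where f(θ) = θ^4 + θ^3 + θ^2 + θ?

2

Evaluate at each of the 2 elements of GF(2):
f(0) = 0 → root; f(1) = 0 → root.
Roots: {0, 1}.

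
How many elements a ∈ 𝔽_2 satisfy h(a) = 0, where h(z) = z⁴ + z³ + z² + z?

Evaluate at each of the 2 elements of 𝔽_2:
h(0) = 0 → root; h(1) = 0 → root.
Roots: {0, 1}.

2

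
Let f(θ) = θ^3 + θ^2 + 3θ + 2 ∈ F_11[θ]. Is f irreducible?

Yes

Check each element of F_11 for a root: f(0)=2, f(1)=7, f(2)=9, f(3)=3, f(4)=6, f(5)=2, f(6)=8, f(7)=8, f(8)=8, f(9)=3, f(10)=10.
No roots. A degree-3 polynomial over a field with no linear factor is irreducible.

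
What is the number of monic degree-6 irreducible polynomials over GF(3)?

116

The number of monic irreducibles of degree 6 over GF(3) is (1/6)·Σ_{d∣6} μ(6/d) 3^d.
Divisors of 6: 1, 2, 3, 6; μ(6/d) for each: 1, -1, -1, 1.
Σ = 3^1 − 3^2 − 3^3 + 3^6 = 696.
N = 696/6 = 116.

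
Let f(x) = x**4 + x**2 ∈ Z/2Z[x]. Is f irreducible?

No

Check for roots in Z/2Z: f(0) = 0 → root; f(1) = 0 → root.
f(0) = 0, so (x) divides f(x); f is reducible.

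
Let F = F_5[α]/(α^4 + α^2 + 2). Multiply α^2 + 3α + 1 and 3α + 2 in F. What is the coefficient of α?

4

Multiply in F_5[α]: (α^2 + 3α + 1)·(3α + 2) = 3α^3 + α^2 + 4α + 2.
Reduced: 3α^3 + α^2 + 4α + 2.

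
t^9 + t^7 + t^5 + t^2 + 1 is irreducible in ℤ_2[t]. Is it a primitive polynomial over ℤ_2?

Write f(t) = t^9 + t^7 + t^5 + t^2 + 1.
|GF(2^9)^×| = 2^9 − 1 = 511. Prime factorization: 511 = 7·73.
f is primitive ⇔ t has order 511 in GF(2)[t]/(f), i.e. t^(511/q) ≠ 1 for each prime q | 511.
t^(73) mod f = t^8 + t^7 + t^6 + t^5 + t^3 + t.
t^(7) mod f = t^7.
None equal 1, so t has full order 511; f is primitive.

Yes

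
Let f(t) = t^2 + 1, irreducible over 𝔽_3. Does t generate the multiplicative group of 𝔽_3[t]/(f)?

|GF(3^2)^×| = 3^2 − 1 = 8. Prime factorization: 8 = 2^3.
f is primitive ⇔ t has order 8 in GF(3)[t]/(f), i.e. t^(8/q) ≠ 1 for each prime q | 8.
t^(4) mod f = 1
Since t^(4) = 1, the order of t divides 4 < 8; not primitive.

No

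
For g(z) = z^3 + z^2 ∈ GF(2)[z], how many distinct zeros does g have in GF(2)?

2

Evaluate at each of the 2 elements of GF(2):
g(0) = 0 → root; g(1) = 0 → root.
Roots: {0, 1}.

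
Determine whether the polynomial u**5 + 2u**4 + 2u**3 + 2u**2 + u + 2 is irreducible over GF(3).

Write g(u) = u**5 + 2u**4 + 2u**3 + 2u**2 + u + 2.
Check for roots in GF(3): g(0) = 2; g(1) = 1; g(2) = 2.
No roots, so no linear factors.
Monic irreducibles of degree 2 over GF(3): u**2 + 1, u**2 + u + 2, u**2 + 2u + 2.
None of them divide g (all give nonzero remainder).
No irreducible factor of degree ≤ 2 exists, so g is irreducible over GF(3).

Yes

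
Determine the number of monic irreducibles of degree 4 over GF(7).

588

By the necklace-counting formula, N_7(4) = (1/4) Σ_{d|4} μ(4/d)·7^d.
Divisors of 4: 1, 2, 4; μ(4/d) for each: 0, -1, 1.
Σ = − 7^2 + 7^4 = 2352.
N = 2352/4 = 588.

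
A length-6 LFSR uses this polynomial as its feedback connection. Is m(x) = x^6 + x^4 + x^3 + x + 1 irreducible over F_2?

Check for roots in F_2: m(0) = 1; m(1) = 1.
No roots, so no linear factors.
Monic irreducibles of degree 2 over GF(2): x^2 + x + 1.
None of them divide m (all give nonzero remainder).
Monic irreducibles of degree 3 over GF(2): x^3 + x + 1, x^3 + x^2 + 1.
None of them divide m (all give nonzero remainder).
No irreducible factor of degree ≤ 3 exists, so m is irreducible over GF(2).

Yes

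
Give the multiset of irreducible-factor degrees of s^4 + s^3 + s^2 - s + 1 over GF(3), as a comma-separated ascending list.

Write f(s) = s^4 + s^3 + s^2 - s + 1.
Roots in GF(3): f(0) = 1; f(1) = 0 → root; f(2) = 0 → root.
Linear factors from roots: (s - 1), (s + 1).
Complete factorization: f(s) = (s + 1)·(s - 1)·(s^2 + s - 1).
Factor degrees with multiplicity: 1 + 1 + 2 = 4.

1, 1, 2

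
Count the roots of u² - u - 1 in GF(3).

0

Write P(u) = u² - u - 1.
Evaluate at each of the 3 elements of GF(3):
P(0) = 2; P(1) = 2; P(2) = 1.
No element is a root.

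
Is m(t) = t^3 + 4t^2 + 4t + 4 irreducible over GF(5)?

Yes

Check for roots in GF(5): m(0) = 4; m(1) = 3; m(2) = 1; m(3) = 4; m(4) = 3.
No roots. A degree-3 polynomial over a field with no linear factor is irreducible.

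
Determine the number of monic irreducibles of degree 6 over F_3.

116

Gauss's count: N_{3}(6) = (1/6) Σ_{d|6} μ(6/d)·3^d.
Divisors of 6: 1, 2, 3, 6; μ(6/d) for each: 1, -1, -1, 1.
Σ = 3^1 − 3^2 − 3^3 + 3^6 = 696.
N = 696/6 = 116.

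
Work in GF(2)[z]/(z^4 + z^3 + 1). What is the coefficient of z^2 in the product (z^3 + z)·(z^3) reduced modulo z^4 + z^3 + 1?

1

Multiply in GF(2)[z]: (z^3 + z)·(z^3) = z^6 + z^4.
Reduce using z^4 ≡ z^3 + 1 (mod z^4 + z^3 + 1).
Reduced: z^2 + z.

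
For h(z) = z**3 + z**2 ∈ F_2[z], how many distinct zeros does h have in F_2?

Evaluate at each of the 2 elements of F_2:
h(0) = 0 → root; h(1) = 0 → root.
Roots: {0, 1}.

2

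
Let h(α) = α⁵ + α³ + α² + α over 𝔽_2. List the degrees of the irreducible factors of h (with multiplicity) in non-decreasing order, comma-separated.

1, 1, 3

Roots in 𝔽_2: h(0) = 0 → root; h(1) = 0 → root.
Linear factors from roots: (α), (α + 1).
Complete factorization: h(α) = (α)·(α + 1)·(α³ + α² + 1).
Factor degrees with multiplicity: 1 + 1 + 3 = 5.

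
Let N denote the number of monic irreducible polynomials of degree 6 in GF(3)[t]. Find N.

x^(3^6) − x is the product of all monic irreducibles of degree dividing 6; Möbius inversion gives N = (1/6) Σ μ(6/d)·3^d.
Divisors of 6: 1, 2, 3, 6; μ(6/d) for each: 1, -1, -1, 1.
Σ = 3^1 − 3^2 − 3^3 + 3^6 = 696.
N = 696/6 = 116.

116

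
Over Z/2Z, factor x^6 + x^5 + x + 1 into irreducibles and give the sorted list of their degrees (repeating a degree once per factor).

1, 1, 4

Write g(x) = x^6 + x^5 + x + 1.
Roots in Z/2Z: g(0) = 1; g(1) = 0 → root.
Linear factors from roots: (x + 1).
Complete factorization: g(x) = (x + 1)^2·(x^4 + x^3 + x^2 + x + 1).
Factor degrees with multiplicity: 1 + 1 + 4 = 6.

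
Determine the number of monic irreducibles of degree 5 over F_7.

The number of monic irreducibles of degree 5 over GF(7) is (1/5)·Σ_{d∣5} μ(5/d) 7^d.
Divisors of 5: 1, 5; μ(5/d) for each: -1, 1.
Σ = − 7^1 + 7^5 = 16800.
N = 16800/5 = 3360.

3360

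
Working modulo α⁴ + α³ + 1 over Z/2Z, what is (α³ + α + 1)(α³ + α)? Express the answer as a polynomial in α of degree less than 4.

1

Multiply in Z/2Z[α]: (α³ + α + 1)·(α³ + α) = α⁶ + α³ + α² + α.
Reduce using α⁴ ≡ α³ + 1 (mod α⁴ + α³ + 1).
Reduced: 1.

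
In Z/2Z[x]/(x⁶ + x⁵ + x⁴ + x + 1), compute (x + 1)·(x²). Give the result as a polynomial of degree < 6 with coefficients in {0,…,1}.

Multiply in Z/2Z[x]: (x + 1)·(x²) = x³ + x².
Reduced: x³ + x².

x^3 + x^2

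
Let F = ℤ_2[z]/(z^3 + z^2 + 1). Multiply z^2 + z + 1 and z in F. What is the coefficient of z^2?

0

Multiply in ℤ_2[z]: (z^2 + z + 1)·(z) = z^3 + z^2 + z.
Reduce using z^3 ≡ z^2 + 1 (mod z^3 + z^2 + 1).
Reduced: z + 1.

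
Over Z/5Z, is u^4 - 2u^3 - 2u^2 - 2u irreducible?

No

Write P(u) = u^4 - 2u^3 - 2u^2 - 2u.
Check for roots in Z/5Z: P(0) = 0 → root; P(1) = 0 → root; P(2) = 3; P(3) = 3; P(4) = 3.
P(0) = 0, so (u) divides P(u); P is reducible.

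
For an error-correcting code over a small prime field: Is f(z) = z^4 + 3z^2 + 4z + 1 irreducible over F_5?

Yes

Check for roots in F_5: f(0) = 1; f(1) = 4; f(2) = 2; f(3) = 1; f(4) = 1.
No roots, so no linear factors.
Degree-2 irreducible divisors: test the 10 monic irreducibles of degree 2 over GF(5).
None of them divide f (all give nonzero remainder).
No irreducible factor of degree ≤ 2 exists, so f is irreducible over GF(5).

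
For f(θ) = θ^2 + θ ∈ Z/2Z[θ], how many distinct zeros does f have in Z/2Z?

Evaluate at each of the 2 elements of Z/2Z:
f(0) = 0 → root; f(1) = 0 → root.
Roots: {0, 1}.

2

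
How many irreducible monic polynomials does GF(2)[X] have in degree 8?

30

By the necklace-counting formula, N_2(8) = (1/8) Σ_{d|8} μ(8/d)·2^d.
Divisors of 8: 1, 2, 4, 8; μ(8/d) for each: 0, 0, -1, 1.
Σ = − 2^4 + 2^8 = 240.
N = 240/8 = 30.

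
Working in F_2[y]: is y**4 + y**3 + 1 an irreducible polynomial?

Write h(y) = y**4 + y**3 + 1.
Check for roots in F_2: h(0) = 1; h(1) = 1.
No roots, so no linear factors.
Monic irreducibles of degree 2 over GF(2): y**2 + y + 1.
None of them divide h (all give nonzero remainder).
No irreducible factor of degree ≤ 2 exists, so h is irreducible over GF(2).

Yes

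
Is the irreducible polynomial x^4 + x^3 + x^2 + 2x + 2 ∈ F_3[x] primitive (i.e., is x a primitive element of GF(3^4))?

Write f(x) = x^4 + x^3 + x^2 + 2x + 2.
|GF(3^4)^×| = 3^4 − 1 = 80. Prime factorization: 80 = 2^4·5.
f is primitive ⇔ x has order 80 in GF(3)[x]/(f), i.e. x^(80/q) ≠ 1 for each prime q | 80.
x^(40) mod f = 2.
x^(16) mod f = 2x^3 + 1.
None equal 1, so x has full order 80; f is primitive.

Yes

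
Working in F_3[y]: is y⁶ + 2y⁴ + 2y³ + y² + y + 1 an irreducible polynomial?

Yes

Write P(y) = y⁶ + 2y⁴ + 2y³ + y² + y + 1.
Check for roots in F_3: P(0) = 1; P(1) = 2; P(2) = 2.
No roots, so no linear factors.
Monic irreducibles of degree 2 over GF(3): y² + 1, y² + y + 2, y² + 2y + 2.
None of them divide P (all give nonzero remainder).
Degree-3 irreducible divisors: test the 8 monic irreducibles of degree 3 over GF(3).
None of them divide P (all give nonzero remainder).
No irreducible factor of degree ≤ 3 exists, so P is irreducible over GF(3).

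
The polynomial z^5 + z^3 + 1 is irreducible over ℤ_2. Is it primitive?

Write f(z) = z^5 + z^3 + 1.
|GF(2^5)^×| = 2^5 − 1 = 31. Prime factorization: 31 = 31.
f is primitive ⇔ z has order 31 in GF(2)[z]/(f), i.e. z^(31/q) ≠ 1 for each prime q | 31.
z^(1) mod f = z.
None equal 1, so z has full order 31; f is primitive.

Yes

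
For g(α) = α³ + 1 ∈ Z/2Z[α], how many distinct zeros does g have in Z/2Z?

1

Evaluate at each of the 2 elements of Z/2Z:
g(0) = 1; g(1) = 0 → root.
Roots: {1}.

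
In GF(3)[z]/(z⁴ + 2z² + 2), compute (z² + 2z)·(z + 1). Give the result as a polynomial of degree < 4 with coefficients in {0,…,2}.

Multiply in GF(3)[z]: (z² + 2z)·(z + 1) = z³ + 2z.
Reduced: z³ + 2z.

z^3 + 2z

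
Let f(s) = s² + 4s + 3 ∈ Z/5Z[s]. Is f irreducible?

No

Check for roots in Z/5Z: f(0) = 3; f(1) = 3; f(2) = 0 → root; f(3) = 4; f(4) = 0 → root.
f(2) = 0, so (s − 2) divides f(s); f is reducible.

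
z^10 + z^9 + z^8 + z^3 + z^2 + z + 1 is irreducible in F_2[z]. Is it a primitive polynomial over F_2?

Write f(z) = z^10 + z^9 + z^8 + z^3 + z^2 + z + 1.
|GF(2^10)^×| = 2^10 − 1 = 1023. Prime factorization: 1023 = 3·11·31.
f is primitive ⇔ z has order 1023 in GF(2)[z]/(f), i.e. z^(1023/q) ≠ 1 for each prime q | 1023.
z^(341) mod f = 1
z^(93) mod f = z^7 + z^6 + z^5.
z^(33) mod f = z^2 + z.
Since z^(341) = 1, the order of z divides 341 < 1023; not primitive.

No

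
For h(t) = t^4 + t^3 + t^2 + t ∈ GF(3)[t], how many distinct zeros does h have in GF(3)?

Evaluate at each of the 3 elements of GF(3):
h(0) = 0 → root; h(1) = 1; h(2) = 0 → root.
Roots: {0, 2}.

2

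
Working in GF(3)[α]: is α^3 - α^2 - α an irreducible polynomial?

No

Write g(α) = α^3 - α^2 - α.
Check for roots in GF(3): g(0) = 0 → root; g(1) = 2; g(2) = 2.
g(0) = 0, so (α) divides g(α); g is reducible.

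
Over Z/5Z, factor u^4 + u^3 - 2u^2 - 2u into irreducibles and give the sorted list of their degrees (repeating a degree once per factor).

Write f(u) = u^4 + u^3 - 2u^2 - 2u.
Roots in Z/5Z: f(0) = 0 → root; f(1) = 3; f(2) = 2; f(3) = 4; f(4) = 0 → root.
Linear factors from roots: (u), (u + 1).
Complete factorization: f(u) = (u)·(u + 1)·(u^2 - 2).
Factor degrees with multiplicity: 1 + 1 + 2 = 4.

1, 1, 2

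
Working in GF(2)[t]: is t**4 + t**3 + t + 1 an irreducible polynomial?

Write h(t) = t**4 + t**3 + t + 1.
Check for roots in GF(2): h(0) = 1; h(1) = 0 → root.
h(1) = 0, so (t − 1) divides h(t); h is reducible.

No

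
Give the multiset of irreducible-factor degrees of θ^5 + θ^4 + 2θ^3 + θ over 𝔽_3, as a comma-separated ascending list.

1, 1, 3

Write f(θ) = θ^5 + θ^4 + 2θ^3 + θ.
Roots in 𝔽_3: f(0) = 0 → root; f(1) = 2; f(2) = 0 → root.
Linear factors from roots: (θ), (θ + 1).
Complete factorization: f(θ) = (θ)·(θ + 1)·(θ^3 + 2θ + 1).
Factor degrees with multiplicity: 1 + 1 + 3 = 5.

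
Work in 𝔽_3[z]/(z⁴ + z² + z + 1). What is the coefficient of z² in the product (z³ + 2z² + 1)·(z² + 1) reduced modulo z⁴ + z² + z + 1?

Multiply in 𝔽_3[z]: (z³ + 2z² + 1)·(z² + 1) = z⁵ + 2z⁴ + z³ + 1.
Reduce using z⁴ ≡ 2z² + 2z + 2 (mod z⁴ + z² + z + 1).
Reduced: 2.

0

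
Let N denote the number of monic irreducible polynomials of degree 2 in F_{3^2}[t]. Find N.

36

x^(9^2) − x is the product of all monic irreducibles of degree dividing 2; Möbius inversion gives N = (1/2) Σ μ(2/d)·9^d.
Divisors of 2: 1, 2; μ(2/d) for each: -1, 1.
Σ = − 9^1 + 9^2 = 72.
N = 72/2 = 36.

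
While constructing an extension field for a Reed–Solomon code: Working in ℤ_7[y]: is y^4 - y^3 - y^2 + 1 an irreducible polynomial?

Write m(y) = y^4 - y^3 - y^2 + 1.
Check for roots in ℤ_7: m(0) = 1; m(1) = 0 → root; m(2) = 5; m(3) = 4; m(4) = 2; m(5) = 0 → root; m(6) = 2.
m(1) = 0, so (y − 1) divides m(y); m is reducible.

No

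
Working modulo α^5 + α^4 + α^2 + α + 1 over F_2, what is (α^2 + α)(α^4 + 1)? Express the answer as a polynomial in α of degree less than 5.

Multiply in F_2[α]: (α^2 + α)·(α^4 + 1) = α^6 + α^5 + α^2 + α.
Reduce using α^5 ≡ α^4 + α^2 + α + 1 (mod α^5 + α^4 + α^2 + α + 1).
Reduced: α^3.

α^3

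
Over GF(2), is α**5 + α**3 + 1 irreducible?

Write h(α) = α**5 + α**3 + 1.
Check for roots in GF(2): h(0) = 1; h(1) = 1.
No roots, so no linear factors.
Monic irreducibles of degree 2 over GF(2): α**2 + α + 1.
None of them divide h (all give nonzero remainder).
No irreducible factor of degree ≤ 2 exists, so h is irreducible over GF(2).

Yes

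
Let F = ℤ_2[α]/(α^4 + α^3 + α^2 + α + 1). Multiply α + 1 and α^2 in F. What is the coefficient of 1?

Multiply in ℤ_2[α]: (α + 1)·(α^2) = α^3 + α^2.
Reduced: α^3 + α^2.

0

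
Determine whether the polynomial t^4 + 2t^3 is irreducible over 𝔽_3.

Write g(t) = t^4 + 2t^3.
Check for roots in 𝔽_3: g(0) = 0 → root; g(1) = 0 → root; g(2) = 2.
g(0) = 0, so (t) divides g(t); g is reducible.

No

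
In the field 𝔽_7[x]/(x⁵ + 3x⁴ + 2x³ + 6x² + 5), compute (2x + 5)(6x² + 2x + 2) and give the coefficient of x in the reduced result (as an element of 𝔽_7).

0

Multiply in 𝔽_7[x]: (2x + 5)·(6x² + 2x + 2) = 5x³ + 6x² + 3.
Reduced: 5x³ + 6x² + 3.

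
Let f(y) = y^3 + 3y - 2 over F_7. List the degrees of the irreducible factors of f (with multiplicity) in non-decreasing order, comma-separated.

3

Complete factorization: f(y) = (y^3 + 3y - 2).
Factor degrees with multiplicity: 3 = 3.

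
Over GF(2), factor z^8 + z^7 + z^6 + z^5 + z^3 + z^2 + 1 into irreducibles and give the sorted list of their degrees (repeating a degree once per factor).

2, 2, 4

Write h(z) = z^8 + z^7 + z^6 + z^5 + z^3 + z^2 + 1.
Roots in GF(2): h(0) = 1; h(1) = 1.
Complete factorization: h(z) = (z^2 + z + 1)^2·(z^4 + z^3 + 1).
Factor degrees with multiplicity: 2 + 2 + 4 = 8.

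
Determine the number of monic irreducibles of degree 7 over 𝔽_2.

18

Gauss's count: N_{2}(7) = (1/7) Σ_{d|7} μ(7/d)·2^d.
Divisors of 7: 1, 7; μ(7/d) for each: -1, 1.
Σ = − 2^1 + 2^7 = 126.
N = 126/7 = 18.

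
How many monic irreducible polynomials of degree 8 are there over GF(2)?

By the necklace-counting formula, N_2(8) = (1/8) Σ_{d|8} μ(8/d)·2^d.
Divisors of 8: 1, 2, 4, 8; μ(8/d) for each: 0, 0, -1, 1.
Σ = − 2^4 + 2^8 = 240.
N = 240/8 = 30.

30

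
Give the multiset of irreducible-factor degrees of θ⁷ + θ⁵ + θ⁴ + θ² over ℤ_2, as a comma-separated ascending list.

Write f(θ) = θ⁷ + θ⁵ + θ⁴ + θ².
Roots in ℤ_2: f(0) = 0 → root; f(1) = 0 → root.
Linear factors from roots: (θ), (θ + 1).
Complete factorization: f(θ) = (θ)^2·(θ + 1)^3·(θ² + θ + 1).
Factor degrees with multiplicity: 1 + 1 + 1 + 1 + 1 + 2 = 7.

1, 1, 1, 1, 1, 2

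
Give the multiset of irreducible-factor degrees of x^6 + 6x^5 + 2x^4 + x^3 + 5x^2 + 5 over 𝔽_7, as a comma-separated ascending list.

Write g(x) = x^6 + 6x^5 + 2x^4 + x^3 + 5x^2 + 5.
Complete factorization: g(x) = (x^6 + 6x^5 + 2x^4 + x^3 + 5x^2 + 5).
Factor degrees with multiplicity: 6 = 6.

6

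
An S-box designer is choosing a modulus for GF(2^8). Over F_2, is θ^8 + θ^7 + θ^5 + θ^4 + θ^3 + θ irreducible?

No

Write P(θ) = θ^8 + θ^7 + θ^5 + θ^4 + θ^3 + θ.
Check for roots in F_2: P(0) = 0 → root; P(1) = 0 → root.
P(0) = 0, so (θ) divides P(θ); P is reducible.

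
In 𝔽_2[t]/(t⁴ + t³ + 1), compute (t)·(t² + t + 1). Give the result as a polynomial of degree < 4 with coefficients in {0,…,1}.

Multiply in 𝔽_2[t]: (t)·(t² + t + 1) = t³ + t² + t.
Reduced: t³ + t² + t.

t^3 + t^2 + t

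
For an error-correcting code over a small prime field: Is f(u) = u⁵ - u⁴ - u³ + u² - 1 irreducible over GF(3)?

Check for roots in GF(3): f(0) = 2; f(1) = 2; f(2) = 2.
No roots, so no linear factors.
Monic irreducibles of degree 2 over GF(3): u² + 1, u² + u - 1, u² - u - 1.
None of them divide f (all give nonzero remainder).
No irreducible factor of degree ≤ 2 exists, so f is irreducible over GF(3).

Yes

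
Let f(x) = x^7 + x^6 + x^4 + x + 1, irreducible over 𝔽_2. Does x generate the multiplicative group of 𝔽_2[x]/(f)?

Yes

|GF(2^7)^×| = 2^7 − 1 = 127. Prime factorization: 127 = 127.
f is primitive ⇔ x has order 127 in GF(2)[x]/(f), i.e. x^(127/q) ≠ 1 for each prime q | 127.
x^(1) mod f = x.
None equal 1, so x has full order 127; f is primitive.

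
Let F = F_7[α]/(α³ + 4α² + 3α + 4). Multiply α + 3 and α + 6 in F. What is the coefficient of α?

2

Multiply in F_7[α]: (α + 3)·(α + 6) = α² + 2α + 4.
Reduced: α² + 2α + 4.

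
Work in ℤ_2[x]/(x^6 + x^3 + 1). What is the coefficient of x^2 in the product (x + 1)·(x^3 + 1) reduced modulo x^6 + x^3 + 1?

0

Multiply in ℤ_2[x]: (x + 1)·(x^3 + 1) = x^4 + x^3 + x + 1.
Reduced: x^4 + x^3 + x + 1.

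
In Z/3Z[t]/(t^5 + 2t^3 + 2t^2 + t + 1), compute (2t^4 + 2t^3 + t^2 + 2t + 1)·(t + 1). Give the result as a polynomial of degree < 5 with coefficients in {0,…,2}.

t^4 + 2t^3 + 2t^2 + t + 2

Multiply in Z/3Z[t]: (2t^4 + 2t^3 + t^2 + 2t + 1)·(t + 1) = 2t^5 + t^4 + 1.
Reduce using t^5 ≡ t^3 + t^2 + 2t + 2 (mod t^5 + 2t^3 + 2t^2 + t + 1).
Reduced: t^4 + 2t^3 + 2t^2 + t + 2.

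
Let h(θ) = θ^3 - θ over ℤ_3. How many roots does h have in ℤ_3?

Evaluate at each of the 3 elements of ℤ_3:
h(0) = 0 → root; h(1) = 0 → root; h(2) = 0 → root.
Roots: {0, 1, 2}.

3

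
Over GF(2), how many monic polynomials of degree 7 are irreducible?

18

The number of monic irreducibles of degree 7 over GF(2) is (1/7)·Σ_{d∣7} μ(7/d) 2^d.
Divisors of 7: 1, 7; μ(7/d) for each: -1, 1.
Σ = − 2^1 + 2^7 = 126.
N = 126/7 = 18.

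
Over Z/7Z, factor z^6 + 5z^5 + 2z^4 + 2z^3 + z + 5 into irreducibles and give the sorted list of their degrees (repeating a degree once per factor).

1, 1, 4

Write h(z) = z^6 + 5z^5 + 2z^4 + 2z^3 + z + 5.
Linear factors from roots: (z + 2), (z + 1).
Complete factorization: h(z) = (z + 1)·(z + 2)·(z^4 + 2z^3 + z^2 + 2z + 6).
Factor degrees with multiplicity: 1 + 1 + 4 = 6.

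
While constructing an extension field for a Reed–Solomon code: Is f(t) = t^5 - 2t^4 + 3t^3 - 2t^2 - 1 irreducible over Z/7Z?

Yes

Check for roots in Z/7Z: f(0) = 6; f(1) = 6; f(2) = 1; f(3) = 3; f(4) = 6; f(5) = 1; f(6) = 5.
No roots, so no linear factors.
Degree-2 irreducible divisors: test the 21 monic irreducibles of degree 2 over GF(7).
None of them divide f (all give nonzero remainder).
No irreducible factor of degree ≤ 2 exists, so f is irreducible over GF(7).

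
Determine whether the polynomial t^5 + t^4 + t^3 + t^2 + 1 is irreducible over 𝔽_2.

Yes

Write P(t) = t^5 + t^4 + t^3 + t^2 + 1.
Check for roots in 𝔽_2: P(0) = 1; P(1) = 1.
No roots, so no linear factors.
Monic irreducibles of degree 2 over GF(2): t^2 + t + 1.
None of them divide P (all give nonzero remainder).
No irreducible factor of degree ≤ 2 exists, so P is irreducible over GF(2).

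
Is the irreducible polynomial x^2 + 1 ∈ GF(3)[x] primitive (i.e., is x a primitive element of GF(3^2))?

No

Write f(x) = x^2 + 1.
|GF(3^2)^×| = 3^2 − 1 = 8. Prime factorization: 8 = 2^3.
f is primitive ⇔ x has order 8 in GF(3)[x]/(f), i.e. x^(8/q) ≠ 1 for each prime q | 8.
x^(4) mod f = 1
Since x^(4) = 1, the order of x divides 4 < 8; not primitive.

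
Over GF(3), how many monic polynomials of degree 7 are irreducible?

312

x^(3^7) − x is the product of all monic irreducibles of degree dividing 7; Möbius inversion gives N = (1/7) Σ μ(7/d)·3^d.
Divisors of 7: 1, 7; μ(7/d) for each: -1, 1.
Σ = − 3^1 + 3^7 = 2184.
N = 2184/7 = 312.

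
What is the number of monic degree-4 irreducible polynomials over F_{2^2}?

The number of monic irreducibles of degree 4 over GF(4) is (1/4)·Σ_{d∣4} μ(4/d) 4^d.
Divisors of 4: 1, 2, 4; μ(4/d) for each: 0, -1, 1.
Σ = − 4^2 + 4^4 = 240.
N = 240/4 = 60.

60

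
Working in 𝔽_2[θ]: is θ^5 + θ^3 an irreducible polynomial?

Write m(θ) = θ^5 + θ^3.
Check for roots in 𝔽_2: m(0) = 0 → root; m(1) = 0 → root.
m(0) = 0, so (θ) divides m(θ); m is reducible.

No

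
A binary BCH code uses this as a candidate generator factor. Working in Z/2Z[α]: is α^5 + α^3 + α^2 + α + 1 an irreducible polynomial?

Yes

Write P(α) = α^5 + α^3 + α^2 + α + 1.
Check for roots in Z/2Z: P(0) = 1; P(1) = 1.
No roots, so no linear factors.
Monic irreducibles of degree 2 over GF(2): α^2 + α + 1.
None of them divide P (all give nonzero remainder).
No irreducible factor of degree ≤ 2 exists, so P is irreducible over GF(2).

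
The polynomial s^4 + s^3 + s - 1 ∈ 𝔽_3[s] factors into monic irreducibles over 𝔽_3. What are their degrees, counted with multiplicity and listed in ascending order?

Write f(s) = s^4 + s^3 + s - 1.
Roots in 𝔽_3: f(0) = 2; f(1) = 2; f(2) = 1.
Complete factorization: f(s) = (s^2 + 1)·(s^2 + s - 1).
Factor degrees with multiplicity: 2 + 2 = 4.

2, 2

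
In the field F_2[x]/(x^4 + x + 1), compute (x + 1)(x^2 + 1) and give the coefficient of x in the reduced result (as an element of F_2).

Multiply in F_2[x]: (x + 1)·(x^2 + 1) = x^3 + x^2 + x + 1.
Reduced: x^3 + x^2 + x + 1.

1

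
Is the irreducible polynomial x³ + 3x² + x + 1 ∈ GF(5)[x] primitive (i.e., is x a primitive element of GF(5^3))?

No

Write f(x) = x³ + 3x² + x + 1.
|GF(5^3)^×| = 5^3 − 1 = 124. Prime factorization: 124 = 2^2·31.
f is primitive ⇔ x has order 124 in GF(5)[x]/(f), i.e. x^(124/q) ≠ 1 for each prime q | 124.
x^(62) mod f = 1
x^(4) mod f = 3x² + 2x + 3.
Since x^(62) = 1, the order of x divides 62 < 124; not primitive.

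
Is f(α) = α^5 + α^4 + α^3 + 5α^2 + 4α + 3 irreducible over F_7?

Check for roots in F_7: f(0) = 3; f(1) = 1; f(2) = 3; f(3) = 5; f(4) = 1; f(5) = 5; f(6) = 3.
No roots, so no linear factors.
Degree-2 irreducible divisors: test the 21 monic irreducibles of degree 2 over GF(7).
None of them divide f (all give nonzero remainder).
No irreducible factor of degree ≤ 2 exists, so f is irreducible over GF(7).

Yes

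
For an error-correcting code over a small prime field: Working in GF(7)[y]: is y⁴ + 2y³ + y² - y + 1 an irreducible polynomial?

No

Write m(y) = y⁴ + 2y³ + y² - y + 1.
Check for roots in GF(7): m(0) = 1; m(1) = 4; m(2) = 0 → root; m(3) = 2; m(4) = 5; m(5) = 0 → root; m(6) = 2.
m(2) = 0, so (y − 2) divides m(y); m is reducible.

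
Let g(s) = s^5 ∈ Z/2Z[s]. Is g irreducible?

No

Check for roots in Z/2Z: g(0) = 0 → root; g(1) = 1.
g(0) = 0, so (s) divides g(s); g is reducible.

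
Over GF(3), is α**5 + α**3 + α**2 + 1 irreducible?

No

Write P(α) = α**5 + α**3 + α**2 + 1.
Check for roots in GF(3): P(0) = 1; P(1) = 1; P(2) = 0 → root.
P(2) = 0, so (α − 2) divides P(α); P is reducible.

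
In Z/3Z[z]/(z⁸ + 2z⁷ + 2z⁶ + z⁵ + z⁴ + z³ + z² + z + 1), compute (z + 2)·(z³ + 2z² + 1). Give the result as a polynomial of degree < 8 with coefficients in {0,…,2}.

z^4 + z^3 + z^2 + z + 2

Multiply in Z/3Z[z]: (z + 2)·(z³ + 2z² + 1) = z⁴ + z³ + z² + z + 2.
Reduced: z⁴ + z³ + z² + z + 2.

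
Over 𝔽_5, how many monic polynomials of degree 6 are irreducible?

2580

Gauss's count: N_{5}(6) = (1/6) Σ_{d|6} μ(6/d)·5^d.
Divisors of 6: 1, 2, 3, 6; μ(6/d) for each: 1, -1, -1, 1.
Σ = 5^1 − 5^2 − 5^3 + 5^6 = 15480.
N = 15480/6 = 2580.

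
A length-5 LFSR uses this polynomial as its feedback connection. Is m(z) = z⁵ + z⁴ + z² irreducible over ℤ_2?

Check for roots in ℤ_2: m(0) = 0 → root; m(1) = 1.
m(0) = 0, so (z) divides m(z); m is reducible.

No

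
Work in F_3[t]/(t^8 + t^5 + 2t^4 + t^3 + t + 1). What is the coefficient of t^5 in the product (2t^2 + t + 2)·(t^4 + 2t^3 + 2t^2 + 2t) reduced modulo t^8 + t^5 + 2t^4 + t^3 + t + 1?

Multiply in F_3[t]: (2t^2 + t + 2)·(t^4 + 2t^3 + 2t^2 + 2t) = 2t^6 + 2t^5 + 2t^4 + t^3 + t.
Reduced: 2t^6 + 2t^5 + 2t^4 + t^3 + t.

2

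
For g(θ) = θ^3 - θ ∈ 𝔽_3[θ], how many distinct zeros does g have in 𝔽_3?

3

Evaluate at each of the 3 elements of 𝔽_3:
g(0) = 0 → root; g(1) = 0 → root; g(2) = 0 → root.
Roots: {0, 1, 2}.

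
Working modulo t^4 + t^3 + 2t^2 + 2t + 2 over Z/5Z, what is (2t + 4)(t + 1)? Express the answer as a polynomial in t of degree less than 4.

2t^2 + t + 4

Multiply in Z/5Z[t]: (2t + 4)·(t + 1) = 2t^2 + t + 4.
Reduced: 2t^2 + t + 4.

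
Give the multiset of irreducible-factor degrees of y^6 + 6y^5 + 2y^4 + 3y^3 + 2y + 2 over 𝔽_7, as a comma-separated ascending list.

6

Write h(y) = y^6 + 6y^5 + 2y^4 + 3y^3 + 2y + 2.
Complete factorization: h(y) = (y^6 + 6y^5 + 2y^4 + 3y^3 + 2y + 2).
Factor degrees with multiplicity: 6 = 6.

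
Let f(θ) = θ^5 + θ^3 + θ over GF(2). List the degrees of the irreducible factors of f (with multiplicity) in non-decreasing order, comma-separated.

1, 2, 2

Roots in GF(2): f(0) = 0 → root; f(1) = 1.
Linear factors from roots: (θ).
Complete factorization: f(θ) = (θ)·(θ^2 + θ + 1)^2.
Factor degrees with multiplicity: 1 + 2 + 2 = 5.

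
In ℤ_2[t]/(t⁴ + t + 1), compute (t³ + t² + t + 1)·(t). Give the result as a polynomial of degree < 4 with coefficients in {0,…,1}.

t^3 + t^2 + 1

Multiply in ℤ_2[t]: (t³ + t² + t + 1)·(t) = t⁴ + t³ + t² + t.
Reduce using t⁴ ≡ t + 1 (mod t⁴ + t + 1).
Reduced: t³ + t² + 1.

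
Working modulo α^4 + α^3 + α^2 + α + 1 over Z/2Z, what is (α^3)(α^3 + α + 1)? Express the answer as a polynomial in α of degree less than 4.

Multiply in Z/2Z[α]: (α^3)·(α^3 + α + 1) = α^6 + α^4 + α^3.
Reduce using α^4 ≡ α^3 + α^2 + α + 1 (mod α^4 + α^3 + α^2 + α + 1).
Reduced: α^2 + 1.

α^2 + 1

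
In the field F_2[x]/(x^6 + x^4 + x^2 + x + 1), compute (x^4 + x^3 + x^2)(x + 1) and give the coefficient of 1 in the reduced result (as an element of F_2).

Multiply in F_2[x]: (x^4 + x^3 + x^2)·(x + 1) = x^5 + x^2.
Reduced: x^5 + x^2.

0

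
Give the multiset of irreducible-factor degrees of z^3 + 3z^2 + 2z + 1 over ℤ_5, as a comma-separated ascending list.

1, 2

Write f(z) = z^3 + 3z^2 + 2z + 1.
Roots in ℤ_5: f(0) = 1; f(1) = 2; f(2) = 0 → root; f(3) = 1; f(4) = 1.
Linear factors from roots: (z + 3).
Complete factorization: f(z) = (z + 3)·(z^2 + 2).
Factor degrees with multiplicity: 1 + 2 = 3.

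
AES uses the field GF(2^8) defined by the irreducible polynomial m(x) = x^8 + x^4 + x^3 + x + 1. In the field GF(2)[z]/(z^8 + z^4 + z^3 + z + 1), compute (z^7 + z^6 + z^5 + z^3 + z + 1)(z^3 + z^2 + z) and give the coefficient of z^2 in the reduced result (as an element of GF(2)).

Multiply in GF(2)[z]: (z^7 + z^6 + z^5 + z^3 + z + 1)·(z^3 + z^2 + z) = z^10 + z^8 + z^5 + z.
Reduce using z^8 ≡ z^4 + z^3 + z + 1 (mod z^8 + z^4 + z^3 + z + 1).
Reduced: z^6 + z^4 + z^2 + 1.

1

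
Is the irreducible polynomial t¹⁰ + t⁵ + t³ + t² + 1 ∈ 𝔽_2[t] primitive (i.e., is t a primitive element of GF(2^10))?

Yes

Write f(t) = t¹⁰ + t⁵ + t³ + t² + 1.
|GF(2^10)^×| = 2^10 − 1 = 1023. Prime factorization: 1023 = 3·11·31.
f is primitive ⇔ t has order 1023 in GF(2)[t]/(f), i.e. t^(1023/q) ≠ 1 for each prime q | 1023.
t^(341) mod f = t⁹ + t⁷ + t³ + t + 1.
t^(93) mod f = t⁹ + t⁸ + t⁷ + t⁶ + t⁴ + 1.
t^(33) mod f = t⁷ + t⁵ + t³ + t² + t + 1.
None equal 1, so t has full order 1023; f is primitive.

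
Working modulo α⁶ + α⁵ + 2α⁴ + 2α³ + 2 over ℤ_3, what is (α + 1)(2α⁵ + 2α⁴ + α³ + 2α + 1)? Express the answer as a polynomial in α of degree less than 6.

2α^5 + 2α^4 + 2α^2

Multiply in ℤ_3[α]: (α + 1)·(2α⁵ + 2α⁴ + α³ + 2α + 1) = 2α⁶ + α⁵ + α³ + 2α² + 1.
Reduce using α⁶ ≡ 2α⁵ + α⁴ + α³ + 1 (mod α⁶ + α⁵ + 2α⁴ + 2α³ + 2).
Reduced: 2α⁵ + 2α⁴ + 2α².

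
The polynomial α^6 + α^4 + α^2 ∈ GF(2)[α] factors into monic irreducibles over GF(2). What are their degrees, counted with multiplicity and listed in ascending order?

1, 1, 2, 2

Write f(α) = α^6 + α^4 + α^2.
Roots in GF(2): f(0) = 0 → root; f(1) = 1.
Linear factors from roots: (α).
Complete factorization: f(α) = (α)^2·(α^2 + α + 1)^2.
Factor degrees with multiplicity: 1 + 1 + 2 + 2 = 6.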